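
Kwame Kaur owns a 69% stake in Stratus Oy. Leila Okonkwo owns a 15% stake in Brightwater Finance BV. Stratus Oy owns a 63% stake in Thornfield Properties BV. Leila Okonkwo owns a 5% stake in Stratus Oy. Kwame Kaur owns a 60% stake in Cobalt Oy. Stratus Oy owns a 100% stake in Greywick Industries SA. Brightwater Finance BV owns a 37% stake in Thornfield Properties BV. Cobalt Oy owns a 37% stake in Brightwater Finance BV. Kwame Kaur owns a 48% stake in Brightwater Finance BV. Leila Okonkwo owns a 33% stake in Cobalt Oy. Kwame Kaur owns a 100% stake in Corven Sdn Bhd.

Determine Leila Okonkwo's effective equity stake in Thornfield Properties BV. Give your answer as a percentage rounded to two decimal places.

Leila reaches Thornfield along 3 paths.
Via Cobalt → Brightwater: 33% × 37% × 37% = 4.5177%.
Via Brightwater: 15% × 37% = 5.55%.
Via Stratus: 5% × 63% = 3.15%.
Total: 4.5177% + 5.55% + 3.15% = 13.2177%.
Rounded: 13.22%.

13.22%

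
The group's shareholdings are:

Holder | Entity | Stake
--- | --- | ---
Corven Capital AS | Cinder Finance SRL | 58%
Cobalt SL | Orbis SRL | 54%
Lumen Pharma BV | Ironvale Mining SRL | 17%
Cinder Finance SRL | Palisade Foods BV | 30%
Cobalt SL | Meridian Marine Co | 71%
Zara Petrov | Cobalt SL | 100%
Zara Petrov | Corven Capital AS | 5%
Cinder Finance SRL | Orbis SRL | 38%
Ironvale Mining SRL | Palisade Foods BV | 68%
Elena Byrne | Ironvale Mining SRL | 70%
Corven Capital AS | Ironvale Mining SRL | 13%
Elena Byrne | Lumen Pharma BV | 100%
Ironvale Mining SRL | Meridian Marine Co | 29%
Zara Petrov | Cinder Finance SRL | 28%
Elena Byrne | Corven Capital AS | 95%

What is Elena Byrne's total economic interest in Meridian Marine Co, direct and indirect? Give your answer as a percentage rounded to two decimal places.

Elena reaches Meridian along 3 paths.
Via Ironvale: 70% × 29% = 20.3%.
Via Corven → Ironvale: 95% × 13% × 29% = 3.5815%.
Via Lumen → Ironvale: 100% × 17% × 29% = 4.93%.
Total: 20.3% + 3.5815% + 4.93% = 28.8115%.
Rounded: 28.81%.

28.81%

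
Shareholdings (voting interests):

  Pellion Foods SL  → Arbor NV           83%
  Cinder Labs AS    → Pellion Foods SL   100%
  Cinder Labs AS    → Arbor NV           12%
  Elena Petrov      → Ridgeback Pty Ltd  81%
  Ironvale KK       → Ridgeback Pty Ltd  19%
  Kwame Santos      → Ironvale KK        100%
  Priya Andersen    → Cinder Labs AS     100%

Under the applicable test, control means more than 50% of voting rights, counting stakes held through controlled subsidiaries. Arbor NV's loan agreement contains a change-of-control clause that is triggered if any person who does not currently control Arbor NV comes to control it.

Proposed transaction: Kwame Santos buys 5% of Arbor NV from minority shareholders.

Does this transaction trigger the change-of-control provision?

The purchase changes only Kwame's holdings, so Kwame is the only person who could newly come to control Arbor.
Kwame holds 100% of Ironvale, so Kwame controls Ironvale.
Neither Kwame nor any entity Kwame controls holds any voting interest in Arbor.
So before the transaction, Kwame does not control Arbor.
After the purchase, Kwame holds 5% of Arbor directly.
After the transaction, Kwame's side holds 5% of Arbor, not > 50%, so Kwame still does not control Arbor.
No new person acquires control, so the clause is not triggered.

No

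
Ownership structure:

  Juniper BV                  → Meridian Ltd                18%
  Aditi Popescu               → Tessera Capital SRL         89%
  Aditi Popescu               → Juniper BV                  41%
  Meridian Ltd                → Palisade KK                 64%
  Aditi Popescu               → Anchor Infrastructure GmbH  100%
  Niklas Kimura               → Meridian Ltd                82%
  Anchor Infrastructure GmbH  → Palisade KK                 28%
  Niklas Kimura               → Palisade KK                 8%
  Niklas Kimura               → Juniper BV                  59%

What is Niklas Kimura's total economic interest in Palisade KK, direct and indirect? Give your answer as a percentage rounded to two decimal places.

67.28%

Niklas reaches Palisade along 3 paths.
Via Juniper → Meridian: 59% × 18% × 64% = 6.7968%.
Via Meridian: 82% × 64% = 52.48%.
Direct stake: 8% = 8%.
Total: 6.7968% + 52.48% + 8% = 67.2768%.
Rounded: 67.28%.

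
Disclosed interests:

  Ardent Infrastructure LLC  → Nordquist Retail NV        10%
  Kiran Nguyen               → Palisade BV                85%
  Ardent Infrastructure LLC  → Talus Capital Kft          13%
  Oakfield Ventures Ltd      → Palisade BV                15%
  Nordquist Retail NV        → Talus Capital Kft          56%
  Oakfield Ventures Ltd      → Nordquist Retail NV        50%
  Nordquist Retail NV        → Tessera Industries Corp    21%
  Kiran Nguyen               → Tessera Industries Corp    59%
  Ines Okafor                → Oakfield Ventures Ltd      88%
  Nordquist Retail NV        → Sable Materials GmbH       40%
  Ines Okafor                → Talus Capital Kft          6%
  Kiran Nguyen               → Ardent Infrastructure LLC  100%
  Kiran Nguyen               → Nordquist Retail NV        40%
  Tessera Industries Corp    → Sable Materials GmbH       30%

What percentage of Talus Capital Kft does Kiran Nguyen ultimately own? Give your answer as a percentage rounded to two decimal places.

Kiran reaches Talus along 3 paths.
Via Ardent → Nordquist: 100% × 10% × 56% = 5.6%.
Via Nordquist: 40% × 56% = 22.4%.
Via Ardent: 100% × 13% = 13%.
Total: 5.6% + 22.4% + 13% = 41%.
Rounded: 41.00%.

41.00%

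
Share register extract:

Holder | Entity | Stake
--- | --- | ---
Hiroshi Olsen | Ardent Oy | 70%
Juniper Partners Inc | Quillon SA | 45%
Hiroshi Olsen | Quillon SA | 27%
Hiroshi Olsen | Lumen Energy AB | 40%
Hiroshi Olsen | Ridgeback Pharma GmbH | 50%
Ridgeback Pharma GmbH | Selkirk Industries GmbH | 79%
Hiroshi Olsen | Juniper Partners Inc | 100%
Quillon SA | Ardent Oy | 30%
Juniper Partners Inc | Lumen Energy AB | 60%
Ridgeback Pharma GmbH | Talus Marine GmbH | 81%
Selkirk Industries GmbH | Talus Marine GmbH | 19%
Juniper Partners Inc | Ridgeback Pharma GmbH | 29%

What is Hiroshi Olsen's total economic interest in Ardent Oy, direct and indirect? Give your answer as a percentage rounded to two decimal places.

Hiroshi reaches Ardent along 3 paths.
Direct stake: 70% = 70%.
Via Juniper → Quillon: 100% × 45% × 30% = 13.5%.
Via Quillon: 27% × 30% = 8.1%.
Total: 70% + 13.5% + 8.1% = 91.6%.
Rounded: 91.60%.

91.60%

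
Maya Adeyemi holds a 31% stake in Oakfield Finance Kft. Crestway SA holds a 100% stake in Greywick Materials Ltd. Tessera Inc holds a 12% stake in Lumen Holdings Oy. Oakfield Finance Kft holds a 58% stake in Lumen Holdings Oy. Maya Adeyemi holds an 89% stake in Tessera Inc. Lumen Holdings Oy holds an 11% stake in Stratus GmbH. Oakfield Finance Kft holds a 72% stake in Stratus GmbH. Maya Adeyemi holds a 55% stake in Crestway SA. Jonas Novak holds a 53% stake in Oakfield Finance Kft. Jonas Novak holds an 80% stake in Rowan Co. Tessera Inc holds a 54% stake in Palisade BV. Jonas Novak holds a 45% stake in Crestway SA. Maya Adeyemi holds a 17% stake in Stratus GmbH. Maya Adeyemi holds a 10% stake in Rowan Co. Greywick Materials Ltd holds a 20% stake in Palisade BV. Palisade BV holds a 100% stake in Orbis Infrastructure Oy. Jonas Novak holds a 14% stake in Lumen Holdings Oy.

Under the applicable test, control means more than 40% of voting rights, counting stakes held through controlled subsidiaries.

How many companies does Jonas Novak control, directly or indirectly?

6

Jonas holds 45% of Crestway, so Jonas controls Crestway.
Jonas holds 53% of Oakfield, so Jonas controls Oakfield.
Crestway holds 100% of Greywick, so Jonas controls Greywick.
Oakfield and Jonas together hold 58% + 14% = 72% of Lumen, so Jonas controls Lumen.
Jonas holds 80% of Rowan, so Jonas controls Rowan.
Lumen and Oakfield together hold 11% + 72% = 83% of Stratus, so Jonas controls Stratus.
No other company's threshold is met.
Jonas controls 6 companies.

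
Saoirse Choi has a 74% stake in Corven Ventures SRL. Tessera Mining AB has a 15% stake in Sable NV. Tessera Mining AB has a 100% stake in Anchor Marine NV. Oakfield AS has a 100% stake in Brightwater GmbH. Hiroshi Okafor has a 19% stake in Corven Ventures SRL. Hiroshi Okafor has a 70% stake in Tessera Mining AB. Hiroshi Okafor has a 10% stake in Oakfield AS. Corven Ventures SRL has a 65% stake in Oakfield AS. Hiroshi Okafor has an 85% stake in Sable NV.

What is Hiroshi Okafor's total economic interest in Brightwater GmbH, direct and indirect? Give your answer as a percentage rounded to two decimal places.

22.35%

Hiroshi reaches Brightwater along 2 paths.
Via Oakfield: 10% × 100% = 10%.
Via Corven → Oakfield: 19% × 65% × 100% = 12.35%.
Total: 10% + 12.35% = 22.35%.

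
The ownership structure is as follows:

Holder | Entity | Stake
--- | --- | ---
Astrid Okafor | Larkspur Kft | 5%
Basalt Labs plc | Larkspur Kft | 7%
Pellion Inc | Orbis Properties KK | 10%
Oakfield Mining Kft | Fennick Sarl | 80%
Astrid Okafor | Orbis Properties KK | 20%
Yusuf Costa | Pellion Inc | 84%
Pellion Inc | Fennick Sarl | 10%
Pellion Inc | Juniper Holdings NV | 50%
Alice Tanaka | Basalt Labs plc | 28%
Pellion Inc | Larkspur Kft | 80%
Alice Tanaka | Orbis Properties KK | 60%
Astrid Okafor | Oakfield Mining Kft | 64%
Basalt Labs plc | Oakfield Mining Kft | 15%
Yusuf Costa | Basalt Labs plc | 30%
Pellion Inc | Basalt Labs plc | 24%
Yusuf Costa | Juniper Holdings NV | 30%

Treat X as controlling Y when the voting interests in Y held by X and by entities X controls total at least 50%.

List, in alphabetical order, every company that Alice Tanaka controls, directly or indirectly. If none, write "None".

Orbis Properties KK

Alice holds 60% of Orbis, so Alice controls Orbis.
No other company's threshold is met.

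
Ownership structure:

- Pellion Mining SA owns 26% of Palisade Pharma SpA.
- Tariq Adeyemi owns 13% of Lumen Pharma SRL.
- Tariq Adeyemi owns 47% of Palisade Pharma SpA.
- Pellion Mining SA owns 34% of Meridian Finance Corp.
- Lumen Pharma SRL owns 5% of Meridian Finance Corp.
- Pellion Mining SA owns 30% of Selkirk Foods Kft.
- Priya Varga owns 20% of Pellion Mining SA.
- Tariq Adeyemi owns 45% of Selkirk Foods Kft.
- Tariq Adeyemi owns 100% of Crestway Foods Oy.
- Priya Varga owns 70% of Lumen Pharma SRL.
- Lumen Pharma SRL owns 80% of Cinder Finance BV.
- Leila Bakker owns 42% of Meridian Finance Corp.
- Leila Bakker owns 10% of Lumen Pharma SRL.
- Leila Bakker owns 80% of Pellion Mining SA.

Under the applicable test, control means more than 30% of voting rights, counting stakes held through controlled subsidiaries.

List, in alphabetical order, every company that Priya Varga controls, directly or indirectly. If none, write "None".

Priya holds 70% of Lumen, so Priya controls Lumen.
Lumen holds 80% of Cinder, so Priya controls Cinder.
No other company's threshold is met.

Cinder Finance BV, Lumen Pharma SRL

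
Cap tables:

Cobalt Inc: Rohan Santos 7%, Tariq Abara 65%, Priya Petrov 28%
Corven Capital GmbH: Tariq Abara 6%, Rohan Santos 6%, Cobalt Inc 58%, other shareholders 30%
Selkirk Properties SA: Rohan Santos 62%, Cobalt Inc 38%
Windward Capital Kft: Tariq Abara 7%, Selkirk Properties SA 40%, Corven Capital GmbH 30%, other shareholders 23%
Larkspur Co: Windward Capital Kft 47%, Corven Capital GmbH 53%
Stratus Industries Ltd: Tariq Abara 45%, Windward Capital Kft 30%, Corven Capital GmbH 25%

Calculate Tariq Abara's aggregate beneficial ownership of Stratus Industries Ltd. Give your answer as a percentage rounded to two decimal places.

64.92%

Tariq reaches Stratus along 7 paths.
Direct stake: 45% = 45%.
Via Windward: 7% × 30% = 2.1%.
Via Cobalt → Selkirk → Windward: 65% × 38% × 40% × 30% = 2.964%.
Via Corven → Windward: 6% × 30% × 30% = 0.54%.
Via Cobalt → Corven → Windward: 65% × 58% × 30% × 30% = 3.393%.
Via Corven: 6% × 25% = 1.5%.
Via Cobalt → Corven: 65% × 58% × 25% = 9.425%.
Total: 45% + 2.1% + 2.964% + 0.54% + 3.393% + 1.5% + 9.425% = 64.922%.
Rounded: 64.92%.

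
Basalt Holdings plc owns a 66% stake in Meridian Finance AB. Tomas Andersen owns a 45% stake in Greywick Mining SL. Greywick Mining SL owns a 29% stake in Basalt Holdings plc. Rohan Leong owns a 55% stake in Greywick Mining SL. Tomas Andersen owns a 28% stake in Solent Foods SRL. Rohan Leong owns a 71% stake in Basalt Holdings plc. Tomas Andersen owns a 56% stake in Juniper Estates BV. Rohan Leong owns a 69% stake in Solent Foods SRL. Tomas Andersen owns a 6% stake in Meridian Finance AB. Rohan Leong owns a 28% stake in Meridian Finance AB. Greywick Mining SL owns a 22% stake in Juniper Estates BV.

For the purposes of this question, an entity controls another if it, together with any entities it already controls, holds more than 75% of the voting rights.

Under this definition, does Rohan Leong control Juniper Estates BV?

No

Rohan's largest direct stake is 71% in Basalt, which does not meet the threshold, so Rohan controls no company.
Neither Rohan nor any entity Rohan controls holds any voting interest in Juniper.
So Rohan does not control Juniper.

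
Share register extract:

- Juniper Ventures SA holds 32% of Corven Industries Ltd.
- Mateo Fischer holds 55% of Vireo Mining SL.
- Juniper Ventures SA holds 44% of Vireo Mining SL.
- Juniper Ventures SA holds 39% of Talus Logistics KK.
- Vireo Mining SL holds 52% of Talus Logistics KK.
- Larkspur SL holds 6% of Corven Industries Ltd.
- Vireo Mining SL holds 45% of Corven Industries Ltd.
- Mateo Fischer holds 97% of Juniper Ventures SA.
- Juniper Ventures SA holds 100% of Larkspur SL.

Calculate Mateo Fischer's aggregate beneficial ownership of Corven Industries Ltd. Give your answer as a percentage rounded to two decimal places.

Mateo reaches Corven along 4 paths.
Via Juniper: 97% × 32% = 31.04%.
Via Vireo: 55% × 45% = 24.75%.
Via Juniper → Vireo: 97% × 44% × 45% = 19.206%.
Via Juniper → Larkspur: 97% × 100% × 6% = 5.82%.
Total: 31.04% + 24.75% + 19.206% + 5.82% = 80.816%.
Rounded: 80.82%.

80.82%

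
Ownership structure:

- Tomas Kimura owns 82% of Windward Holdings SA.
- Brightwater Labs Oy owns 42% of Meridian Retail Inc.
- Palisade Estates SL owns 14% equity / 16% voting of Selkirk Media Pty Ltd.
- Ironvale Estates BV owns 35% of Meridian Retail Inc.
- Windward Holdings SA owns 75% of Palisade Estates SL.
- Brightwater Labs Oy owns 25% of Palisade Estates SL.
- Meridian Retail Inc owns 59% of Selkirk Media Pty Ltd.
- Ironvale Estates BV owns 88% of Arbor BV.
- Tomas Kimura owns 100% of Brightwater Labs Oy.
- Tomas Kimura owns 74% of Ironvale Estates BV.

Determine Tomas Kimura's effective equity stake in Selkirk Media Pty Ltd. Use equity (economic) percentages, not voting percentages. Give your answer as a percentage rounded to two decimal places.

52.17%

Tomas reaches Selkirk along 4 paths.
Via Brightwater → Meridian: 100% × 42% × 59% = 24.78%.
Via Ironvale → Meridian: 74% × 35% × 59% = 15.281%.
Via Brightwater → Palisade: 100% × 25% × 14% = 3.5%.
Via Windward → Palisade: 82% × 75% × 14% = 8.61%.
Total: 24.78% + 15.281% + 3.5% + 8.61% = 52.171%.
Rounded: 52.17%.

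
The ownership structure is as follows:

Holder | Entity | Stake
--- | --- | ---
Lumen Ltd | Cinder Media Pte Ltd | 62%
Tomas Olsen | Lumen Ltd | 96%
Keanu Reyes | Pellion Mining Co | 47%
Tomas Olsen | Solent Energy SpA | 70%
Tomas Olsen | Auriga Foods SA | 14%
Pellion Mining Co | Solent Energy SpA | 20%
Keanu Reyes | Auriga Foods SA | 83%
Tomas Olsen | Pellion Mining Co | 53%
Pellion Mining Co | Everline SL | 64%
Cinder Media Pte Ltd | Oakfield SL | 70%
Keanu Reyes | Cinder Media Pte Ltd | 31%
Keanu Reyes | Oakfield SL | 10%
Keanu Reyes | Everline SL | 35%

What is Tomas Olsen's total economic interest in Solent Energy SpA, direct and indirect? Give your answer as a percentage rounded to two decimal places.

Tomas reaches Solent along 2 paths.
Via Pellion: 53% × 20% = 10.6%.
Direct stake: 70% = 70%.
Total: 10.6% + 70% = 80.6%.
Rounded: 80.60%.

80.60%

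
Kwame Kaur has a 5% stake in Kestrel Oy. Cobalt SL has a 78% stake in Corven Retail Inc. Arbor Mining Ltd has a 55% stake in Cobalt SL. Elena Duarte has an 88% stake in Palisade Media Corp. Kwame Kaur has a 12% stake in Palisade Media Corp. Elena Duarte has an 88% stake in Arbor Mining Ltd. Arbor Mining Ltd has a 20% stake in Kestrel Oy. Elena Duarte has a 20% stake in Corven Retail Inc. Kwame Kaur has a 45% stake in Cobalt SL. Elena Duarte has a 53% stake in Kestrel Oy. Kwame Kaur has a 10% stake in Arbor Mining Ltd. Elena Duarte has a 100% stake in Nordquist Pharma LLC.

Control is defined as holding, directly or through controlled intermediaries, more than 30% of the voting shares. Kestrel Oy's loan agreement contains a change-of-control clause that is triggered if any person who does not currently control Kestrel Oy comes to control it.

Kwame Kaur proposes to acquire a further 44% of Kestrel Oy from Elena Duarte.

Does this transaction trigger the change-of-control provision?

The purchase adds only to Kwame's holdings (Elena's stake shrinks), so Kwame is the only person who could newly come to control Kestrel.
Kwame holds 45% of Cobalt, so Kwame controls Cobalt.
Cobalt holds 78% of Corven, so Kwame controls Corven.
In Kestrel, Kwame's side holds only 5%, not > 30%.
So before the transaction, Kwame does not control Kestrel.
After the purchase, Kwame's direct stake in Kestrel rises to 5% + 44% = 49%, and Elena's stake falls to 9%.
Kwame holds 49% of Kestrel, so Kwame controls Kestrel.
Kwame did not control Kestrel before and does after, so the clause is triggered.

Yes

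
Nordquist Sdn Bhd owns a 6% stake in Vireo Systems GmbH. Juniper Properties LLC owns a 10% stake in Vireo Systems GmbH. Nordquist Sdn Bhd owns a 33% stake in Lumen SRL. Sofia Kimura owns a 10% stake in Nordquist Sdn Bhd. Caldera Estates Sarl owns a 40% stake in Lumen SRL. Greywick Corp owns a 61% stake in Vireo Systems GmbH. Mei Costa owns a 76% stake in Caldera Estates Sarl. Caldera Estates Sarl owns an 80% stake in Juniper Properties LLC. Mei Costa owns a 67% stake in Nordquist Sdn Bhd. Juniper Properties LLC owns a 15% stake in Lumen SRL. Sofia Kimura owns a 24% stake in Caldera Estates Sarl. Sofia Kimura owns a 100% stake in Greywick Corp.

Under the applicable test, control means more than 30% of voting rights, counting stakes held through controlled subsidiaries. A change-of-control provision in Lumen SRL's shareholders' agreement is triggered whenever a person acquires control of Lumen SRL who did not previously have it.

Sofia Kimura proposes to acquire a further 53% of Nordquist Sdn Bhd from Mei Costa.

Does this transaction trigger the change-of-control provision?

Yes

The purchase adds only to Sofia's holdings (Mei's stake shrinks), so Sofia is the only person who could newly come to control Lumen.
Sofia holds 100% of Greywick, so Sofia controls Greywick.
Greywick holds 61% of Vireo, so Sofia controls Vireo.
Neither Sofia nor any entity Sofia controls holds any voting interest in Lumen.
So before the transaction, Sofia does not control Lumen.
After the purchase, Sofia's direct stake in Nordquist rises to 10% + 53% = 63%, and Mei's stake falls to 14%.
Sofia holds 63% of Nordquist, so Sofia controls Nordquist.
Nordquist holds 33% of Lumen, so Sofia controls Lumen.
Sofia did not control Lumen before and does after, so the clause is triggered.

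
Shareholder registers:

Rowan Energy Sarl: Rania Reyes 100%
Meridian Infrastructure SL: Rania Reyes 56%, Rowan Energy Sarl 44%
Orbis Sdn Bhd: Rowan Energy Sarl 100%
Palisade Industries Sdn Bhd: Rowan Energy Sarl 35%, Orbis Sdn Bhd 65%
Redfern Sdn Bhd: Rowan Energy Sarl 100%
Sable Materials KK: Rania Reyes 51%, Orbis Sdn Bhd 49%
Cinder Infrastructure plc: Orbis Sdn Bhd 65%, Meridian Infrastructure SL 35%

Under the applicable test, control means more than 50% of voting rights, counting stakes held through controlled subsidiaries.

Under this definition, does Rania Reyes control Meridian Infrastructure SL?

Rania holds 100% of Rowan, so Rania controls Rowan.
Rania and Rowan together hold 56% + 44% = 100% of Meridian, so Rania controls Meridian.

Yes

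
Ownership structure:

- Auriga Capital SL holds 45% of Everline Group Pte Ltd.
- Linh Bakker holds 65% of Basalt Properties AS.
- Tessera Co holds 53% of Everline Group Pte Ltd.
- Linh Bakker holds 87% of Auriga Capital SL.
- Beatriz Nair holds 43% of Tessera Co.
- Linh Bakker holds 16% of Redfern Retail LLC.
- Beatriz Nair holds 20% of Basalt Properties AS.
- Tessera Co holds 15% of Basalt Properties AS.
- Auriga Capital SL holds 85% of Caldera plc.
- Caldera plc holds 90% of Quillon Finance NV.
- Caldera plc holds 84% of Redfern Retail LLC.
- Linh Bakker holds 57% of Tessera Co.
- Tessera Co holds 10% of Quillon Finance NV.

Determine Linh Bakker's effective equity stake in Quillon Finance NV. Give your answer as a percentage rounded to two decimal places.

Linh reaches Quillon along 2 paths.
Via Tessera: 57% × 10% = 5.7%.
Via Auriga → Caldera: 87% × 85% × 90% = 66.555%.
Total: 5.7% + 66.555% = 72.255%.
Rounded: 72.26%.

72.26%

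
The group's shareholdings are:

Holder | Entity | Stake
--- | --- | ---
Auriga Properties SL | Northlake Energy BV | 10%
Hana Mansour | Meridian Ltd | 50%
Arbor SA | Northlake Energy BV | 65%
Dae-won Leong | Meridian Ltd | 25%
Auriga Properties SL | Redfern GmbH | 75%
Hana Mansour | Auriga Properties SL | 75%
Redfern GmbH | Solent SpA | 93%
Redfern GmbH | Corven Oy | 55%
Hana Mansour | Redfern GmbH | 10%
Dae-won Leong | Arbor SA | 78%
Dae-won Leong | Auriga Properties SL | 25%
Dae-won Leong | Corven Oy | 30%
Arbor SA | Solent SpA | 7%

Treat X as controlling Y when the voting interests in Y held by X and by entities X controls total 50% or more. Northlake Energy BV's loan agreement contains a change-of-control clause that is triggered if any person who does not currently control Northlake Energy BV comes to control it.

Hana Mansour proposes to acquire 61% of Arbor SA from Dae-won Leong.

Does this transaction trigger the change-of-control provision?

The purchase adds only to Hana's holdings (Dae-won's stake shrinks), so Hana is the only person who could newly come to control Northlake.
Hana holds 75% of Auriga, so Hana controls Auriga.
Auriga and Hana together hold 75% + 10% = 85% of Redfern, so Hana controls Redfern.
Hana holds 50% of Meridian, so Hana controls Meridian.
Redfern holds 55% of Corven, so Hana controls Corven.
Redfern holds 93% of Solent, so Hana controls Solent.
In Northlake, Hana's side holds only 10%, not ≥ 50%.
So before the transaction, Hana does not control Northlake.
After the purchase, Hana holds 61% of Arbor directly, and Dae-won's stake falls to 17%.
Hana holds 61% of Arbor, so Hana controls Arbor.
Arbor and Auriga together hold 65% + 10% = 75% of Northlake, so Hana controls Northlake.
Hana did not control Northlake before and does after, so the clause is triggered.

Yes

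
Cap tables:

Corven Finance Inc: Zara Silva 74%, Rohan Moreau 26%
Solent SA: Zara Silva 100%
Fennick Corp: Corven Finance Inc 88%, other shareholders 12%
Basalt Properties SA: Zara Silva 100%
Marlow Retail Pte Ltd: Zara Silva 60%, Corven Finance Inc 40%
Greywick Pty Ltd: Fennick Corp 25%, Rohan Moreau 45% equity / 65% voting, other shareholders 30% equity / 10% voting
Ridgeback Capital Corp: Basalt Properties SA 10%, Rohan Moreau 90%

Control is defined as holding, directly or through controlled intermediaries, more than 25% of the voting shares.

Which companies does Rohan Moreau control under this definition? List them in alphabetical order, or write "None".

Rohan holds 26% of Corven, so Rohan controls Corven.
Corven holds 88% of Fennick, so Rohan controls Fennick.
Corven holds 40% of Marlow, so Rohan controls Marlow.
Fennick and Rohan together hold 25% + 65% = 90% of Greywick, so Rohan controls Greywick.
Rohan holds 90% of Ridgeback, so Rohan controls Ridgeback.
No other company's threshold is met.

Corven Finance Inc, Fennick Corp, Greywick Pty Ltd, Marlow Retail Pte Ltd, Ridgeback Capital Corp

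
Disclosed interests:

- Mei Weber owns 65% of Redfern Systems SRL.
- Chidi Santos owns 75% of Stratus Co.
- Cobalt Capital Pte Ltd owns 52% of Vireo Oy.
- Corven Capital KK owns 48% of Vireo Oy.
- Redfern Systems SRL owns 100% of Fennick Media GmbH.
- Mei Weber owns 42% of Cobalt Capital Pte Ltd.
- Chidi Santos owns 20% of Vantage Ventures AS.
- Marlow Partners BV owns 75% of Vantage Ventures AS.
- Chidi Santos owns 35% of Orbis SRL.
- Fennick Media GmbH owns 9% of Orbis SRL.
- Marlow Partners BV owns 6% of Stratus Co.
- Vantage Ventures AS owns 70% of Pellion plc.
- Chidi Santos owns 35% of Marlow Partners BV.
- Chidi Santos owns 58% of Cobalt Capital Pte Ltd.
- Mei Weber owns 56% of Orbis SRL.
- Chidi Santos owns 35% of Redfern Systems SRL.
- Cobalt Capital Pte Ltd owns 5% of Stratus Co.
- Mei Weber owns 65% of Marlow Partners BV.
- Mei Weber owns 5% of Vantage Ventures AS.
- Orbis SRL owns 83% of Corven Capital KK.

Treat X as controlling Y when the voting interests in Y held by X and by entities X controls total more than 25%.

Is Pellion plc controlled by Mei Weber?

Yes

Mei holds 65% of Marlow, so Mei controls Marlow.
Mei and Marlow together hold 5% + 75% = 80% of Vantage, so Mei controls Vantage.
Vantage holds 70% of Pellion, so Mei controls Pellion.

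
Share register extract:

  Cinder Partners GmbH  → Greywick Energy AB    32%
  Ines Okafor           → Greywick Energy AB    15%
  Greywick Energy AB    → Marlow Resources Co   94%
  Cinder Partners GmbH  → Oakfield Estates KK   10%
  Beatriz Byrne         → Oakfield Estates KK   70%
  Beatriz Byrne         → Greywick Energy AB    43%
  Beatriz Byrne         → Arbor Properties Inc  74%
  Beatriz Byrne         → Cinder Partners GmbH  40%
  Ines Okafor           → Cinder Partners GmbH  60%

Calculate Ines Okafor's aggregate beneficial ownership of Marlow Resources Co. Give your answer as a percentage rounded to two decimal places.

32.15%

Ines reaches Marlow along 2 paths.
Via Greywick: 15% × 94% = 14.1%.
Via Cinder → Greywick: 60% × 32% × 94% = 18.048%.
Total: 14.1% + 18.048% = 32.148%.
Rounded: 32.15%.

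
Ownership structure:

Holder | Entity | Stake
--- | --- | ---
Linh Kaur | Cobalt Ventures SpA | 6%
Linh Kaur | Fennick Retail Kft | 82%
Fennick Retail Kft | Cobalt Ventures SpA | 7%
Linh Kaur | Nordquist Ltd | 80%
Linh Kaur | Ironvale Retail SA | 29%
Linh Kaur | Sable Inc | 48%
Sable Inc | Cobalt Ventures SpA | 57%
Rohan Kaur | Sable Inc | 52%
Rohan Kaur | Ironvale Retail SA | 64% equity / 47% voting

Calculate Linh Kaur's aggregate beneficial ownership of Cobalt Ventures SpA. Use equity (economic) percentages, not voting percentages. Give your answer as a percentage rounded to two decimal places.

Linh reaches Cobalt along 3 paths.
Direct stake: 6% = 6%.
Via Sable: 48% × 57% = 27.36%.
Via Fennick: 82% × 7% = 5.74%.
Total: 6% + 27.36% + 5.74% = 39.1%.
Rounded: 39.10%.

39.10%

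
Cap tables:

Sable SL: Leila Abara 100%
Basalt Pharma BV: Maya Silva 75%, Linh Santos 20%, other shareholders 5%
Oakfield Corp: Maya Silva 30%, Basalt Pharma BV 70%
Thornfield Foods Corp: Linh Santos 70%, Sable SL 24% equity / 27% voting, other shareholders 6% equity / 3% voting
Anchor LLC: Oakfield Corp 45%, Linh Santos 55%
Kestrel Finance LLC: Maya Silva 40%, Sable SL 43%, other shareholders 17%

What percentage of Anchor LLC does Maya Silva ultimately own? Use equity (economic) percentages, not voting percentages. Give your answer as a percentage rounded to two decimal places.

Maya reaches Anchor along 2 paths.
Via Oakfield: 30% × 45% = 13.5%.
Via Basalt → Oakfield: 75% × 70% × 45% = 23.625%.
Total: 13.5% + 23.625% = 37.125%.
Rounded: 37.13%.

37.13%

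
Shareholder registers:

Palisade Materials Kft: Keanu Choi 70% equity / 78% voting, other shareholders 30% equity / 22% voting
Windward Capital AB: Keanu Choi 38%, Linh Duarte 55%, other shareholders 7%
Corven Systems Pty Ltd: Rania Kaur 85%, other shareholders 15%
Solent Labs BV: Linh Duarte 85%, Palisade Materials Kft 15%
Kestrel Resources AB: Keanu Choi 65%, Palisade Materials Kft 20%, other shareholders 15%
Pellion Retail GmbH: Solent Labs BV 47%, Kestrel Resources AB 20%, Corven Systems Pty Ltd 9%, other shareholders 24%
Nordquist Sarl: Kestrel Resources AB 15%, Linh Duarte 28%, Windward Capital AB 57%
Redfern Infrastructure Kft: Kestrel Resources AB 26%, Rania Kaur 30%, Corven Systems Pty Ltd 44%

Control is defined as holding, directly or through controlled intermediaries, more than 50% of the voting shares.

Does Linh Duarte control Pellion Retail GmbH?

Linh holds 55% of Windward, so Linh controls Windward.
Linh holds 85% of Solent, so Linh controls Solent.
Linh and Windward together hold 28% + 57% = 85% of Nordquist, so Linh controls Nordquist.
In Pellion, Linh's side holds only 47%, not > 50%.
So Linh does not control Pellion.

No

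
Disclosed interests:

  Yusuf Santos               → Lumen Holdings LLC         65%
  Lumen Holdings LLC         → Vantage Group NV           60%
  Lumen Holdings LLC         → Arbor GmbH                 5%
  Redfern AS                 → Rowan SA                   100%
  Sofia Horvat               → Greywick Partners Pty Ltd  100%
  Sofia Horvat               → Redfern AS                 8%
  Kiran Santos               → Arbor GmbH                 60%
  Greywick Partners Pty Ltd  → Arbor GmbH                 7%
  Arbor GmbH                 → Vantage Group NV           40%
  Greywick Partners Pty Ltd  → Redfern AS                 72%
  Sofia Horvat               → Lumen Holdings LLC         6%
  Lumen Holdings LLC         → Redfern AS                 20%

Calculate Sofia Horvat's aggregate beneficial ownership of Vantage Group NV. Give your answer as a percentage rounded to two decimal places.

Sofia reaches Vantage along 3 paths.
Via Lumen: 6% × 60% = 3.6%.
Via Lumen → Arbor: 6% × 5% × 40% = 0.12%.
Via Greywick → Arbor: 100% × 7% × 40% = 2.8%.
Total: 3.6% + 0.12% + 2.8% = 6.52%.

6.52%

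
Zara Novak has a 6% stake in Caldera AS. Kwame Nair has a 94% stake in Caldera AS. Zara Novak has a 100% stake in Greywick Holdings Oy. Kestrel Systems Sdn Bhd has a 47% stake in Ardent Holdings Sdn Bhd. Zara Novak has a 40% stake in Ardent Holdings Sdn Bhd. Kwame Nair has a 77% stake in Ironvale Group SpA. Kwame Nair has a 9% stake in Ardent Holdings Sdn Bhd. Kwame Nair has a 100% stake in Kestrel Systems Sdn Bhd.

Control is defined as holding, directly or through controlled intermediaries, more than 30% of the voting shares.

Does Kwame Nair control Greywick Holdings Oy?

Kwame holds 100% of Kestrel, so Kwame controls Kestrel.
Kwame holds 94% of Caldera, so Kwame controls Caldera.
Kestrel and Kwame together hold 47% + 9% = 56% of Ardent, so Kwame controls Ardent.
Kwame holds 77% of Ironvale, so Kwame controls Ironvale.
Neither Kwame nor any entity Kwame controls holds any voting interest in Greywick.
So Kwame does not control Greywick.

No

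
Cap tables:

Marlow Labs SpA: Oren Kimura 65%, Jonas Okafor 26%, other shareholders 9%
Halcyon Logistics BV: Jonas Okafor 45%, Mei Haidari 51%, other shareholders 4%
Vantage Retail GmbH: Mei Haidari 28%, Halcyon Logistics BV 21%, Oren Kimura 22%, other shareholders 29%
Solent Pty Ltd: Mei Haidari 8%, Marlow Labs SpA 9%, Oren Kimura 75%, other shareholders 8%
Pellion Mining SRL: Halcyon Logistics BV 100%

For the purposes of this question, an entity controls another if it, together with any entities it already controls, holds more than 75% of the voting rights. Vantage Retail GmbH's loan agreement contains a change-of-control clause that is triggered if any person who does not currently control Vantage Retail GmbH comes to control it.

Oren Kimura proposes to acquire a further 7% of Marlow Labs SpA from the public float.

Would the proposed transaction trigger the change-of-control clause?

The purchase changes only Oren's holdings, so Oren is the only person who could newly come to control Vantage.
Oren's largest direct stake is 75% in Solent, which does not meet the threshold, so Oren controls no company.
In Vantage, Oren's side holds only 22%, not > 75%.
So before the transaction, Oren does not control Vantage.
After the purchase, Oren's direct stake in Marlow rises to 65% + 7% = 72%.
Oren's side now holds 72% of Marlow, not > 75%, so Oren still does not control Marlow.
After the transaction, Oren's side holds 22% of Vantage, not > 75%, so Oren still does not control Vantage.
No new person acquires control, so the clause is not triggered.

No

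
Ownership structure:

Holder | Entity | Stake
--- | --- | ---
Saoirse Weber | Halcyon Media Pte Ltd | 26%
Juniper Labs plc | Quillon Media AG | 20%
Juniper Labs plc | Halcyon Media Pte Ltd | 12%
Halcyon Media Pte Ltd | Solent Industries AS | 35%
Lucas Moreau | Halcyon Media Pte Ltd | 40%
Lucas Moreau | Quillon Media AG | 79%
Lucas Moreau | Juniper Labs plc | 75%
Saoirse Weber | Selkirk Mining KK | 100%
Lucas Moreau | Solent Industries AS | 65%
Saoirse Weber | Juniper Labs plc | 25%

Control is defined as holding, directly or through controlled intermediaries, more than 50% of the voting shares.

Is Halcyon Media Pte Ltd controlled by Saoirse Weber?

Saoirse holds 100% of Selkirk, so Saoirse controls Selkirk.
In Halcyon, Saoirse's side holds only 26%, not > 50%.
So Saoirse does not control Halcyon.

No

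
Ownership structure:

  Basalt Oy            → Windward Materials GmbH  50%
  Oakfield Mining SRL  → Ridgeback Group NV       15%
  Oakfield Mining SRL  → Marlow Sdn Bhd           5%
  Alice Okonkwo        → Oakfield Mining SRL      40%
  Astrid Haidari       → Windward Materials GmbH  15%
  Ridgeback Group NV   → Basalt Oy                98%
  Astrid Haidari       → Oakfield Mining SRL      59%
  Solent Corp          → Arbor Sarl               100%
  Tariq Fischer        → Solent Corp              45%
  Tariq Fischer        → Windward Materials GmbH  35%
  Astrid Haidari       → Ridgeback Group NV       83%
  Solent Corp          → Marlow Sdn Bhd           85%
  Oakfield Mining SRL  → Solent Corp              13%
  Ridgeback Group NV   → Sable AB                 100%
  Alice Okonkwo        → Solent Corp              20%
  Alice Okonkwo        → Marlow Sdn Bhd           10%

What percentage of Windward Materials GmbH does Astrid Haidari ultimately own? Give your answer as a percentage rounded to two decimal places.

Astrid reaches Windward along 3 paths.
Direct stake: 15% = 15%.
Via Oakfield → Ridgeback → Basalt: 59% × 15% × 98% × 50% = 4.3365%.
Via Ridgeback → Basalt: 83% × 98% × 50% = 40.67%.
Total: 15% + 4.3365% + 40.67% = 60.0065%.
Rounded: 60.01%.

60.01%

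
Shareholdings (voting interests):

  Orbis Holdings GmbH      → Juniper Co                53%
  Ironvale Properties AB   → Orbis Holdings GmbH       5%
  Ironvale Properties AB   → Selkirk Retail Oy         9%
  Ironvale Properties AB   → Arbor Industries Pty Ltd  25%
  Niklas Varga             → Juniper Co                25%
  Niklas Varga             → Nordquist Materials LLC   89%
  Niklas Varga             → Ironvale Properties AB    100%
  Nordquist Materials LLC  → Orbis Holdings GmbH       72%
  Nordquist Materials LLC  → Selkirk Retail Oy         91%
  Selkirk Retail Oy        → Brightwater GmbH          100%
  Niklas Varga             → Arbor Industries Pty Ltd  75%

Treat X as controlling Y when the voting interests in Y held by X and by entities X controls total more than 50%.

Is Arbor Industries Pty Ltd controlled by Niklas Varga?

Yes

Niklas holds 100% of Ironvale, so Niklas controls Ironvale.
Ironvale and Niklas together hold 25% + 75% = 100% of Arbor, so Niklas controls Arbor.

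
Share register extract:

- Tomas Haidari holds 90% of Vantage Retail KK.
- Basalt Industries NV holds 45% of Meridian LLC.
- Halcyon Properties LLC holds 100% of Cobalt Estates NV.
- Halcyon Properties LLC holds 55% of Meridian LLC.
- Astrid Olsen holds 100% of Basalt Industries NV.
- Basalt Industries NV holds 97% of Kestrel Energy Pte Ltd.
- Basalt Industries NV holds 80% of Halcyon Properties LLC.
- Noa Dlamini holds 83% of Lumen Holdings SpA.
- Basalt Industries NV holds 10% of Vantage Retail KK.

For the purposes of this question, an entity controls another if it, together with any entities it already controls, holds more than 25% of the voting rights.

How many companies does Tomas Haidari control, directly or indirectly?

Tomas holds 90% of Vantage, so Tomas controls Vantage.
No other company's threshold is met.
Tomas controls 1 company.

1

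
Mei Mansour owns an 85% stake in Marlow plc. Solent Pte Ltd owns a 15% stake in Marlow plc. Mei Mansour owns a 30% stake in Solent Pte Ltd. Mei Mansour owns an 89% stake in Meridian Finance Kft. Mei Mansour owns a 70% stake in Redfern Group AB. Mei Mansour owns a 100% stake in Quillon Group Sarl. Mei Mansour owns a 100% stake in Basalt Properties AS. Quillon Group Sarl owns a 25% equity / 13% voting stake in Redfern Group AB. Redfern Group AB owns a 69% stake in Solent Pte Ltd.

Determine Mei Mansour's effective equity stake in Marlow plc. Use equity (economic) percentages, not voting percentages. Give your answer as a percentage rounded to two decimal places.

Mei reaches Marlow along 4 paths.
Direct stake: 85% = 85%.
Via Quillon → Redfern → Solent: 100% × 25% × 69% × 15% = 2.5875%.
Via Redfern → Solent: 70% × 69% × 15% = 7.245%.
Via Solent: 30% × 15% = 4.5%.
Total: 85% + 2.5875% + 7.245% + 4.5% = 99.3325%.
Rounded: 99.33%.

99.33%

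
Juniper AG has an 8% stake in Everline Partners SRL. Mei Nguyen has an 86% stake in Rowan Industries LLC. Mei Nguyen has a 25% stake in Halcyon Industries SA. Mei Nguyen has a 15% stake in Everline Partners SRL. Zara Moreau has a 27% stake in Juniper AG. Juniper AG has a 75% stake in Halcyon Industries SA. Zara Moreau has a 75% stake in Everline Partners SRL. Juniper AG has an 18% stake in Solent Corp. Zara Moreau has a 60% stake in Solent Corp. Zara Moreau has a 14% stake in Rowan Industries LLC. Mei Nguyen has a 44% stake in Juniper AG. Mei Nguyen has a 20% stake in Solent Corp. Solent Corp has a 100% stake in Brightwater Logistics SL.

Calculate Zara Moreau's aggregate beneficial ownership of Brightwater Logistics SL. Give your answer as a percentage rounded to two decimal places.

Zara reaches Brightwater along 2 paths.
Via Juniper → Solent: 27% × 18% × 100% = 4.86%.
Via Solent: 60% × 100% = 60%.
Total: 4.86% + 60% = 64.86%.

64.86%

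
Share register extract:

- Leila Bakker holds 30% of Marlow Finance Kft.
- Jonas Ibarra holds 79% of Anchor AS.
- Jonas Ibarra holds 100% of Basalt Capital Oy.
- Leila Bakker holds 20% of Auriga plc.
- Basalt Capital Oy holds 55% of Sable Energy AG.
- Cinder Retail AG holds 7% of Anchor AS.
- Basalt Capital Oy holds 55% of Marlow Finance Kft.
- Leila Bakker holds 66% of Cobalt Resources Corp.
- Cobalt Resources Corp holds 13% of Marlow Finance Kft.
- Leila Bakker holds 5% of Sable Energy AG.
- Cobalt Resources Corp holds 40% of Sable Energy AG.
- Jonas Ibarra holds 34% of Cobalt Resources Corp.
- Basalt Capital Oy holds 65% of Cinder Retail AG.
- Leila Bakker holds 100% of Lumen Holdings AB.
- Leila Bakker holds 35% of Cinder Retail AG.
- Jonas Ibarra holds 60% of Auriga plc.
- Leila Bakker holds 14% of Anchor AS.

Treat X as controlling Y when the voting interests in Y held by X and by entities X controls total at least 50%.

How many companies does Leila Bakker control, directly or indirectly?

2

Leila holds 66% of Cobalt, so Leila controls Cobalt.
Leila holds 100% of Lumen, so Leila controls Lumen.
No other company's threshold is met.
Leila controls 2 companies.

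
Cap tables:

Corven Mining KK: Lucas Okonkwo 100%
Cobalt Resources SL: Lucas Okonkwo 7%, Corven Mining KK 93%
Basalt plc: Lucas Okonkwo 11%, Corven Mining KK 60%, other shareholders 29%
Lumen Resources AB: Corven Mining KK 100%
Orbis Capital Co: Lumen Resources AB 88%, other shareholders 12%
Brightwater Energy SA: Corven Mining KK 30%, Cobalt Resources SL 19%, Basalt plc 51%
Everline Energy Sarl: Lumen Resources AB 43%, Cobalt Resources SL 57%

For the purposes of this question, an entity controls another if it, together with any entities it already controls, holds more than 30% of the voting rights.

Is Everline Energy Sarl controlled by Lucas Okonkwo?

Lucas holds 100% of Corven, so Lucas controls Corven.
Lucas and Corven together hold 7% + 93% = 100% of Cobalt, so Lucas controls Cobalt.
Corven holds 100% of Lumen, so Lucas controls Lumen.
Lumen and Cobalt together hold 43% + 57% = 100% of Everline, so Lucas controls Everline.

Yes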